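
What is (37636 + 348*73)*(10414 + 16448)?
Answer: 1693380480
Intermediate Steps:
(37636 + 348*73)*(10414 + 16448) = (37636 + 25404)*26862 = 63040*26862 = 1693380480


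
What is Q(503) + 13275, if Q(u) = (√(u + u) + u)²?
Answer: 267290 + 1006*√1006 ≈ 2.9920e+5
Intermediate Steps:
Q(u) = (u + √2*√u)² (Q(u) = (√(2*u) + u)² = (√2*√u + u)² = (u + √2*√u)²)
Q(503) + 13275 = (503 + √2*√503)² + 13275 = (503 + √1006)² + 13275 = 13275 + (503 + √1006)²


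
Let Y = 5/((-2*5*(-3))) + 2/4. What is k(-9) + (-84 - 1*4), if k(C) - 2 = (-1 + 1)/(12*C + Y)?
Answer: -86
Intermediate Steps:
Y = ⅔ (Y = 5/((-10*(-3))) + 2*(¼) = 5/30 + ½ = 5*(1/30) + ½ = ⅙ + ½ = ⅔ ≈ 0.66667)
k(C) = 2 (k(C) = 2 + (-1 + 1)/(12*C + ⅔) = 2 + 0/(⅔ + 12*C) = 2 + 0 = 2)
k(-9) + (-84 - 1*4) = 2 + (-84 - 1*4) = 2 + (-84 - 4) = 2 - 88 = -86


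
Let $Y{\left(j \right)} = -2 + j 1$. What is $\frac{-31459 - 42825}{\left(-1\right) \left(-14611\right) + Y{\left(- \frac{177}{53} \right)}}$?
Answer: $- \frac{984263}{193525} \approx -5.086$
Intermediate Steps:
$Y{\left(j \right)} = -2 + j$
$\frac{-31459 - 42825}{\left(-1\right) \left(-14611\right) + Y{\left(- \frac{177}{53} \right)}} = \frac{-31459 - 42825}{\left(-1\right) \left(-14611\right) - \left(2 + \frac{177}{53}\right)} = - \frac{74284}{14611 - \frac{283}{53}} = - \frac{74284}{\frac{774100}{53}} = \left(-74284\right) \frac{53}{774100} = - \frac{984263}{193525}$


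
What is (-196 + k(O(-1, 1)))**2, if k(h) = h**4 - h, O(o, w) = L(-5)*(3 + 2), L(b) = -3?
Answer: 2544597136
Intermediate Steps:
O(o, w) = -15 (O(o, w) = -3*(3 + 2) = -3*5 = -15)
(-196 + k(O(-1, 1)))**2 = (-196 + ((-15)**4 - 1*(-15)))**2 = (-196 + (50625 + 15))**2 = (-196 + 50640)**2 = 50444**2 = 2544597136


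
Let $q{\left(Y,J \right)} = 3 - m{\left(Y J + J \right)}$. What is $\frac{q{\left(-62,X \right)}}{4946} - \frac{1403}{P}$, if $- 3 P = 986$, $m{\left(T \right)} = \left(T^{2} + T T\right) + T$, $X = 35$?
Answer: $- \frac{4482946959}{2438378} \approx -1838.5$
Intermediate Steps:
$m{\left(T \right)} = T + 2 T^{2}$ ($m{\left(T \right)} = \left(T^{2} + T^{2}\right) + T = 2 T^{2} + T = T + 2 T^{2}$)
$P = - \frac{986}{3}$ ($P = \left(- \frac{1}{3}\right) 986 = - \frac{986}{3} \approx -328.67$)
$q{\left(Y,J \right)} = 3 - \left(J + J Y\right) \left(1 + 2 J + 2 J Y\right)$ ($q{\left(Y,J \right)} = 3 - \left(Y J + J\right) \left(1 + 2 \left(Y J + J\right)\right) = 3 - \left(J Y + J\right) \left(1 + 2 \left(J Y + J\right)\right) = 3 - \left(J + J Y\right) \left(1 + 2 \left(J + J Y\right)\right) = 3 - \left(J + J Y\right) \left(1 + \left(2 J + 2 J Y\right)\right) = 3 - \left(J + J Y\right) \left(1 + 2 J + 2 J Y\right)$)
$\frac{q{\left(-62,X \right)}}{4946} - \frac{1403}{P} = \frac{3 - 35 \left(1 - 62\right) \left(1 + 2 \cdot 35 \left(1 - 62\right)\right)}{4946} - \frac{1403}{- \frac{986}{3}} = \left(3 - 35 \left(-61\right) \left(1 + 2 \cdot 35 \left(-61\right)\right)\right) \frac{1}{4946} - - \frac{4209}{986} = \left(3 - 35 \left(-61\right) \left(1 - 4270\right)\right) \frac{1}{4946} + \frac{4209}{986} = \left(3 - 35 \left(-61\right) \left(-4269\right)\right) \frac{1}{4946} + \frac{4209}{986} = \left(3 - 9114315\right) \frac{1}{4946} + \frac{4209}{986} = \left(-9114312\right) \frac{1}{4946} + \frac{4209}{986} = - \frac{4557156}{2473} + \frac{4209}{986} = - \frac{4482946959}{2438378}$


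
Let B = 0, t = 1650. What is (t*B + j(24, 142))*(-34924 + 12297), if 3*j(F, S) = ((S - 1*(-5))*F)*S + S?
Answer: -11338796986/3 ≈ -3.7796e+9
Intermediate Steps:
j(F, S) = S/3 + F*S*(5 + S)/3 (j(F, S) = (((S - 1*(-5))*F)*S + S)/3 = (((S + 5)*F)*S + S)/3 = (((5 + S)*F)*S + S)/3 = ((F*(5 + S))*S + S)/3 = (F*S*(5 + S) + S)/3 = (S + F*S*(5 + S))/3 = S/3 + F*S*(5 + S)/3)
(t*B + j(24, 142))*(-34924 + 12297) = (1650*0 + (⅓)*142*(1 + 5*24 + 24*142))*(-34924 + 12297) = (0 + (⅓)*142*(1 + 120 + 3408))*(-22627) = (0 + (⅓)*142*3529)*(-22627) = (0 + 501118/3)*(-22627) = (501118/3)*(-22627) = -11338796986/3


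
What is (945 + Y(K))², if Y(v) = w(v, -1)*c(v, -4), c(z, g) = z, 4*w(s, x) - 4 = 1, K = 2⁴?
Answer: 931225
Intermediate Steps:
K = 16
w(s, x) = 5/4 (w(s, x) = 1 + (¼)*1 = 1 + ¼ = 5/4)
Y(v) = 5*v/4
(945 + Y(K))² = (945 + (5/4)*16)² = (945 + 20)² = 965² = 931225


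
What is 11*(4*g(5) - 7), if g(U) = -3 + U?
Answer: 11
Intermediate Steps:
11*(4*g(5) - 7) = 11*(4*(-3 + 5) - 7) = 11*(4*2 - 7) = 11*(8 - 7) = 11*1 = 11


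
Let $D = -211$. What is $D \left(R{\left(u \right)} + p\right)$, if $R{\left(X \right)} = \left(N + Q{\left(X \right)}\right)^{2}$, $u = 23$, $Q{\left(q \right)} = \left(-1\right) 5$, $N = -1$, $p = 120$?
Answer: $-32916$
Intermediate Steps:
$Q{\left(q \right)} = -5$
$R{\left(X \right)} = 36$ ($R{\left(X \right)} = \left(-1 - 5\right)^{2} = \left(-6\right)^{2} = 36$)
$D \left(R{\left(u \right)} + p\right) = - 211 \left(36 + 120\right) = \left(-211\right) 156 = -32916$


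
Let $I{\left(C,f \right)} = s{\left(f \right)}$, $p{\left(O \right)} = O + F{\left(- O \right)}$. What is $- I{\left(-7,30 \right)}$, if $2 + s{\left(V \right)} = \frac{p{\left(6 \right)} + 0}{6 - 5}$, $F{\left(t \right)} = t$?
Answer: $2$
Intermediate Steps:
$p{\left(O \right)} = 0$ ($p{\left(O \right)} = O - O = 0$)
$s{\left(V \right)} = -2$ ($s{\left(V \right)} = -2 + \frac{0 + 0}{6 - 5} = -2 + \frac{0}{1} = -2 + 0 \cdot 1 = -2 + 0 = -2$)
$I{\left(C,f \right)} = -2$
$- I{\left(-7,30 \right)} = \left(-1\right) \left(-2\right) = 2$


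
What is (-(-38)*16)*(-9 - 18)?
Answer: -16416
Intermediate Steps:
(-(-38)*16)*(-9 - 18) = -38*(-16)*(-27) = 608*(-27) = -16416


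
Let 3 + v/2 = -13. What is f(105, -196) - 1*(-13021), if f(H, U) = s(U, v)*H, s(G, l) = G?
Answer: -7559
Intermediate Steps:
v = -32 (v = -6 + 2*(-13) = -6 - 26 = -32)
f(H, U) = H*U (f(H, U) = U*H = H*U)
f(105, -196) - 1*(-13021) = 105*(-196) - 1*(-13021) = -20580 + 13021 = -7559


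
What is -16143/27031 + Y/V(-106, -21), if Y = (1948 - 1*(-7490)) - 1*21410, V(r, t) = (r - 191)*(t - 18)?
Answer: -510599501/313100073 ≈ -1.6308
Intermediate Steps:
V(r, t) = (-191 + r)*(-18 + t)
Y = -11972 (Y = (1948 + 7490) - 21410 = 9438 - 21410 = -11972)
-16143/27031 + Y/V(-106, -21) = -16143/27031 - 11972/(3438 - 191*(-21) - 18*(-106) - 106*(-21)) = -16143*1/27031 - 11972/(3438 + 4011 + 1908 + 2226) = -16143/27031 - 11972/11583 = -510599501/313100073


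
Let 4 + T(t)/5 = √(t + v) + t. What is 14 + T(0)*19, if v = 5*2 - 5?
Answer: -366 + 95*√5 ≈ -153.57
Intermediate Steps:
v = 5 (v = 10 - 5 = 5)
T(t) = -20 + 5*t + 5*√(5 + t) (T(t) = -20 + 5*(√(t + 5) + t) = -20 + 5*(√(5 + t) + t) = -20 + 5*(t + √(5 + t)) = -20 + (5*t + 5*√(5 + t)) = -20 + 5*t + 5*√(5 + t))
14 + T(0)*19 = 14 + (-20 + 5*0 + 5*√(5 + 0))*19 = 14 + (-20 + 0 + 5*√5)*19 = 14 + (-20 + 5*√5)*19 = 14 + (-380 + 95*√5) = -366 + 95*√5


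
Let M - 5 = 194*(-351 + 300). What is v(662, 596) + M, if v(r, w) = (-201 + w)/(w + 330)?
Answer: -9156819/926 ≈ -9888.6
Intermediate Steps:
v(r, w) = (-201 + w)/(330 + w)
M = -9889 (M = 5 + 194*(-351 + 300) = 5 + 194*(-51) = 5 - 9894 = -9889)
v(662, 596) + M = (-201 + 596)/(330 + 596) - 9889 = 395/926 - 9889 = -9156819/926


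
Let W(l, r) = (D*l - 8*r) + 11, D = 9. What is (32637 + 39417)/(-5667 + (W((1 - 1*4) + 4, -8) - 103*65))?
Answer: -36027/6139 ≈ -5.8685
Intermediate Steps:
W(l, r) = 11 - 8*r + 9*l (W(l, r) = (9*l - 8*r) + 11 = (-8*r + 9*l) + 11 = 11 - 8*r + 9*l)
(32637 + 39417)/(-5667 + (W((1 - 1*4) + 4, -8) - 103*65)) = (32637 + 39417)/(-5667 + ((11 - 8*(-8) + 9*((1 - 1*4) + 4)) - 103*65)) = 72054/(-5667 + ((11 + 64 + 9*((1 - 4) + 4)) - 6695)) = 72054/(-5667 + ((11 + 64 + 9*(-3 + 4)) - 6695)) = 72054/(-5667 + ((11 + 64 + 9*1) - 6695)) = 72054/(-5667 + ((11 + 64 + 9) - 6695)) = 72054/(-5667 + (84 - 6695)) = 72054/(-5667 - 6611) = 72054/(-12278) = 72054*(-1/12278) = -36027/6139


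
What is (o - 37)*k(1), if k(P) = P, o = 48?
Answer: 11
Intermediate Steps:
(o - 37)*k(1) = (48 - 37)*1 = 11*1 = 11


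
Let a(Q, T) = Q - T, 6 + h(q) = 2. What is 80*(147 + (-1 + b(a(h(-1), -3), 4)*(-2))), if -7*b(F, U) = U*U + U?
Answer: 84960/7 ≈ 12137.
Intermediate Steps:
h(q) = -4 (h(q) = -6 + 2 = -4)
b(F, U) = -U/7 - U**2/7 (b(F, U) = -(U*U + U)/7 = -(U**2 + U)/7 = -(U + U**2)/7 = -U/7 - U**2/7)
80*(147 + (-1 + b(a(h(-1), -3), 4)*(-2))) = 80*(147 + (-1 - 1/7*4*(1 + 4)*(-2))) = 80*(147 + (-1 - 1/7*4*5*(-2))) = 80*(147 + (-1 - 20/7*(-2))) = 80*(147 + (-1 + 40/7)) = 80*(147 + 33/7) = 80*(1062/7) = 84960/7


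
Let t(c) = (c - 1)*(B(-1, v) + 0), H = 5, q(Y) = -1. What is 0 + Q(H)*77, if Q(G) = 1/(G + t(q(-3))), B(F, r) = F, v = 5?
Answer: 11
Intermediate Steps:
t(c) = 1 - c (t(c) = (c - 1)*(-1 + 0) = (-1 + c)*(-1) = 1 - c)
Q(G) = 1/(2 + G) (Q(G) = 1/(G + (1 - 1*(-1))) = 1/(G + (1 + 1)) = 1/(G + 2) = 1/(2 + G))
0 + Q(H)*77 = 0 + 77/(2 + 5) = 0 + 77/7 = 0 + (⅐)*77 = 0 + 11 = 11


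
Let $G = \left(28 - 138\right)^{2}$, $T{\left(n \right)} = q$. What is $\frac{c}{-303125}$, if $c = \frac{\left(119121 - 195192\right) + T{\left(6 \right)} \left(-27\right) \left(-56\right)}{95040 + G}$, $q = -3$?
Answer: $\frac{831}{334812500} \approx 2.482 \cdot 10^{-6}$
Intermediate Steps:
$T{\left(n \right)} = -3$
$G = 12100$ ($G = \left(-110\right)^{2} = 12100$)
$c = - \frac{80607}{107140}$ ($c = \frac{\left(119121 - 195192\right) + \left(-3\right) \left(-27\right) \left(-56\right)}{95040 + 12100} = \frac{\left(119121 - 195192\right) + 81 \left(-56\right)}{107140} = \left(-76071 - 4536\right) \frac{1}{107140} = \left(-80607\right) \frac{1}{107140} = - \frac{80607}{107140} \approx -0.75235$)
$\frac{c}{-303125} = - \frac{80607}{107140 \left(-303125\right)} = \left(- \frac{80607}{107140}\right) \left(- \frac{1}{303125}\right) = \frac{831}{334812500}$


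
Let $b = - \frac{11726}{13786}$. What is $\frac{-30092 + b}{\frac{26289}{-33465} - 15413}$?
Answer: $\frac{100603559215}{51529903598} \approx 1.9523$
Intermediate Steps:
$b = - \frac{5863}{6893}$ ($b = \left(-11726\right) \frac{1}{13786} = - \frac{5863}{6893} \approx -0.85057$)
$\frac{-30092 + b}{\frac{26289}{-33465} - 15413} = \frac{-30092 - \frac{5863}{6893}}{\frac{26289}{-33465} - 15413} = - \frac{207430019}{6893 \left(26289 \left(- \frac{1}{33465}\right) - 15413\right)} = - \frac{207430019}{6893 \left(- \frac{381}{485} - 15413\right)} = - \frac{207430019}{6893 \left(- \frac{7475686}{485}\right)} = \left(- \frac{207430019}{6893}\right) \left(- \frac{485}{7475686}\right) = \frac{100603559215}{51529903598}$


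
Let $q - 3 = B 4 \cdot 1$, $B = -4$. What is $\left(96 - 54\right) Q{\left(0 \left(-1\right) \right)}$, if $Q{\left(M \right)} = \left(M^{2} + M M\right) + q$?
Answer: $-546$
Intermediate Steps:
$q = -13$ ($q = 3 + \left(-4\right) 4 \cdot 1 = 3 - 16 = -13$)
$Q{\left(M \right)} = -13 + 2 M^{2}$ ($Q{\left(M \right)} = \left(M^{2} + M M\right) - 13 = \left(M^{2} + M^{2}\right) - 13 = 2 M^{2} - 13 = -13 + 2 M^{2}$)
$\left(96 - 54\right) Q{\left(0 \left(-1\right) \right)} = \left(96 - 54\right) \left(-13 + 2 \left(0 \left(-1\right)\right)^{2}\right) = 42 \left(-13 + 2 \cdot 0^{2}\right) = 42 \left(-13 + 2 \cdot 0\right) = 42 \left(-13 + 0\right) = 42 \left(-13\right) = -546$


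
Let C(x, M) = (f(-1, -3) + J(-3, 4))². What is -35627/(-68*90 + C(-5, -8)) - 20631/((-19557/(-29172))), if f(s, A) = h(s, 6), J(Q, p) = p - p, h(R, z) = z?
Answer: -406771514161/13220532 ≈ -30768.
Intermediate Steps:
J(Q, p) = 0
f(s, A) = 6
C(x, M) = 36 (C(x, M) = (6 + 0)² = 6² = 36)
-35627/(-68*90 + C(-5, -8)) - 20631/((-19557/(-29172))) = -35627/(-68*90 + 36) - 20631/((-19557/(-29172))) = -35627/(-6120 + 36) - 20631/((-19557*(-1/29172))) = -35627/(-6084) - 20631/6519/9724 = -35627*(-1/6084) - 20631*9724/6519 = 35627/6084 - 66871948/2173 = -406771514161/13220532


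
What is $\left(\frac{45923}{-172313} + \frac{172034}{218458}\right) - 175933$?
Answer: $- \frac{3311326643790687}{18821576677} \approx -1.7593 \cdot 10^{5}$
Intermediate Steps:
$\left(\frac{45923}{-172313} + \frac{172034}{218458}\right) - 175933 = \left(45923 \left(- \frac{1}{172313}\right) + 172034 \cdot \frac{1}{218458}\right) - 175933 = \left(- \frac{45923}{172313} + \frac{86017}{109229}\right) - 175933 = \frac{9805723954}{18821576677} - 175933 = - \frac{3311326643790687}{18821576677}$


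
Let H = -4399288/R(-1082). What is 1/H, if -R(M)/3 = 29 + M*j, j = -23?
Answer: 74745/4399288 ≈ 0.016990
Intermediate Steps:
R(M) = -87 + 69*M (R(M) = -3*(29 + M*(-23)) = -3*(29 - 23*M) = -87 + 69*M)
H = 4399288/74745 (H = -4399288/(-87 + 69*(-1082)) = -4399288/(-87 - 74658) = -4399288/(-74745) = -4399288*(-1/74745) = 4399288/74745 ≈ 58.857)
1/H = 1/(4399288/74745) = 74745/4399288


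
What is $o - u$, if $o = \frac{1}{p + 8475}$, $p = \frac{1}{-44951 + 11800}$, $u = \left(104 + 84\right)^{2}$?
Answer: $- \frac{9930063731905}{280954724} \approx -35344.0$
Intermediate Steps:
$u = 35344$ ($u = 188^{2} = 35344$)
$p = - \frac{1}{33151}$ ($p = \frac{1}{-33151} = - \frac{1}{33151} \approx -3.0165 \cdot 10^{-5}$)
$o = \frac{33151}{280954724}$ ($o = \frac{1}{- \frac{1}{33151} + 8475} = \frac{1}{\frac{280954724}{33151}} = \frac{33151}{280954724} \approx 0.00011799$)
$o - u = \frac{33151}{280954724} - 35344 = - \frac{9930063731905}{280954724}$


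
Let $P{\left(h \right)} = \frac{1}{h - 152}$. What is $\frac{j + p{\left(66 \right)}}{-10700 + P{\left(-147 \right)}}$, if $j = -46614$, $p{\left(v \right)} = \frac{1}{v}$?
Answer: $\frac{919880377}{211153866} \approx 4.3564$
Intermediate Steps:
$P{\left(h \right)} = \frac{1}{-152 + h}$
$\frac{j + p{\left(66 \right)}}{-10700 + P{\left(-147 \right)}} = \frac{-46614 + \frac{1}{66}}{-10700 + \frac{1}{-152 - 147}} = \frac{-46614 + \frac{1}{66}}{-10700 + \frac{1}{-299}} = - \frac{3076523}{66 \left(-10700 - \frac{1}{299}\right)} = - \frac{3076523}{66 \left(- \frac{3199301}{299}\right)} = \left(- \frac{3076523}{66}\right) \left(- \frac{299}{3199301}\right) = \frac{919880377}{211153866}$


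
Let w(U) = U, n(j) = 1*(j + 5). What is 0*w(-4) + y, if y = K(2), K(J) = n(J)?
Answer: 7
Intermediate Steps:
n(j) = 5 + j (n(j) = 1*(5 + j) = 5 + j)
K(J) = 5 + J
y = 7 (y = 5 + 2 = 7)
0*w(-4) + y = 0*(-4) + 7 = 0 + 7 = 7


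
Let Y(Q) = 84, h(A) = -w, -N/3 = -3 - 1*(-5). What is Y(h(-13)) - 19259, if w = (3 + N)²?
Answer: -19175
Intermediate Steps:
N = -6 (N = -3*(-3 - 1*(-5)) = -3*(-3 + 5) = -3*2 = -6)
w = 9 (w = (3 - 6)² = (-3)² = 9)
h(A) = -9 (h(A) = -1*9 = -9)
Y(h(-13)) - 19259 = 84 - 19259 = -19175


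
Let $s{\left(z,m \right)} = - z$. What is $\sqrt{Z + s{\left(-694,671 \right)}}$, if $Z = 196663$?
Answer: $\sqrt{197357} \approx 444.25$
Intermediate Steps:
$\sqrt{Z + s{\left(-694,671 \right)}} = \sqrt{196663 - -694} = \sqrt{196663 + 694} = \sqrt{197357}$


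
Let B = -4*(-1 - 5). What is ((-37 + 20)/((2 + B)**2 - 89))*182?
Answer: -3094/587 ≈ -5.2709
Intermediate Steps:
B = 24 (B = -4*(-6) = 24)
((-37 + 20)/((2 + B)**2 - 89))*182 = ((-37 + 20)/((2 + 24)**2 - 89))*182 = -17/(26**2 - 89)*182 = -17/(676 - 89)*182 = -17/587*182 = -3094/587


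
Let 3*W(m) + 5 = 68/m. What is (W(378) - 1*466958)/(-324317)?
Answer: 264766097/183887739 ≈ 1.4398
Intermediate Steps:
W(m) = -5/3 + 68/(3*m) (W(m) = -5/3 + (68/m)/3 = -5/3 + 68/(3*m))
(W(378) - 1*466958)/(-324317) = ((⅓)*(68 - 5*378)/378 - 1*466958)/(-324317) = ((⅓)*(1/378)*(68 - 1890) - 466958)*(-1/324317) = ((⅓)*(1/378)*(-1822) - 466958)*(-1/324317) = (-911/567 - 466958)*(-1/324317) = -264766097/567*(-1/324317) = 264766097/183887739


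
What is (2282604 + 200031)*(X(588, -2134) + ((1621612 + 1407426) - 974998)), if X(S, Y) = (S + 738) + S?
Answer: 5104183358790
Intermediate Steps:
X(S, Y) = 738 + 2*S (X(S, Y) = (738 + S) + S = 738 + 2*S)
(2282604 + 200031)*(X(588, -2134) + ((1621612 + 1407426) - 974998)) = (2282604 + 200031)*((738 + 2*588) + ((1621612 + 1407426) - 974998)) = 2482635*((738 + 1176) + (3029038 - 974998)) = 2482635*(1914 + 2054040) = 2482635*2055954 = 5104183358790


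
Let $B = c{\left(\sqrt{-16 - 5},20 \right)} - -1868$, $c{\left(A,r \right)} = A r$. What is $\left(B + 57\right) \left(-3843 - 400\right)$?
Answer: $-8167775 - 84860 i \sqrt{21} \approx -8.1678 \cdot 10^{6} - 3.8888 \cdot 10^{5} i$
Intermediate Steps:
$B = 1868 + 20 i \sqrt{21}$ ($B = \sqrt{-16 - 5} \cdot 20 - -1868 = \sqrt{-21} \cdot 20 + 1868 = i \sqrt{21} \cdot 20 + 1868 = 20 i \sqrt{21} + 1868 = 1868 + 20 i \sqrt{21} \approx 1868.0 + 91.651 i$)
$\left(B + 57\right) \left(-3843 - 400\right) = \left(\left(1868 + 20 i \sqrt{21}\right) + 57\right) \left(-3843 - 400\right) = \left(1925 + 20 i \sqrt{21}\right) \left(-4243\right) = -8167775 - 84860 i \sqrt{21}$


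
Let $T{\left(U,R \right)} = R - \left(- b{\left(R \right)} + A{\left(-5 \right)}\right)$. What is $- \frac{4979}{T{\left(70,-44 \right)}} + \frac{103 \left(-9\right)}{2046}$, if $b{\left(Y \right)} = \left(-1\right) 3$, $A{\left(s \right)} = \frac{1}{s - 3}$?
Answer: $\frac{27049549}{255750} \approx 105.77$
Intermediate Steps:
$A{\left(s \right)} = \frac{1}{-3 + s}$
$b{\left(Y \right)} = -3$
$T{\left(U,R \right)} = - \frac{23}{8} + R$ ($T{\left(U,R \right)} = R - \left(3 + \frac{1}{-3 - 5}\right) = R - \frac{23}{8} = - \frac{23}{8} + R$)
$- \frac{4979}{T{\left(70,-44 \right)}} + \frac{103 \left(-9\right)}{2046} = - \frac{4979}{- \frac{23}{8} - 44} + \frac{103 \left(-9\right)}{2046} = - \frac{4979}{- \frac{375}{8}} - \frac{309}{682} = \left(-4979\right) \left(- \frac{8}{375}\right) - \frac{309}{682} = \frac{39832}{375} - \frac{309}{682} = \frac{27049549}{255750}$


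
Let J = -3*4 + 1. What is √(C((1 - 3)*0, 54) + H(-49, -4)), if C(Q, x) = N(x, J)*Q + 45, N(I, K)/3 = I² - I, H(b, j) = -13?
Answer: 4*√2 ≈ 5.6569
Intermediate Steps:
J = -11 (J = -12 + 1 = -11)
N(I, K) = -3*I + 3*I² (N(I, K) = 3*(I² - I) = -3*I + 3*I²)
C(Q, x) = 45 + 3*Q*x*(-1 + x) (C(Q, x) = (3*x*(-1 + x))*Q + 45 = 3*Q*x*(-1 + x) + 45 = 45 + 3*Q*x*(-1 + x))
√(C((1 - 3)*0, 54) + H(-49, -4)) = √((45 + 3*((1 - 3)*0)*54*(-1 + 54)) - 13) = √((45 + 3*(-2*0)*54*53) - 13) = √((45 + 3*0*54*53) - 13) = √((45 + 0) - 13) = √(45 - 13) = √32 = 4*√2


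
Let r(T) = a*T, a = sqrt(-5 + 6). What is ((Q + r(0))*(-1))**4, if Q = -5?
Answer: 625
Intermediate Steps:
a = 1 (a = sqrt(1) = 1)
r(T) = T (r(T) = 1*T = T)
((Q + r(0))*(-1))**4 = ((-5 + 0)*(-1))**4 = (-5*(-1))**4 = 5**4 = 625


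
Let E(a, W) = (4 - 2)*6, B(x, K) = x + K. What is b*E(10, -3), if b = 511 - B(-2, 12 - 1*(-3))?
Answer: 5976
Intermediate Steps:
B(x, K) = K + x
E(a, W) = 12 (E(a, W) = 2*6 = 12)
b = 498 (b = 511 - ((12 - 1*(-3)) - 2) = 511 - ((12 + 3) - 2) = 511 - (15 - 2) = 511 - 1*13 = 511 - 13 = 498)
b*E(10, -3) = 498*12 = 5976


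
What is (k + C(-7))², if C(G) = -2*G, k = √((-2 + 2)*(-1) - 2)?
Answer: (14 + I*√2)² ≈ 194.0 + 39.598*I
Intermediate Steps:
k = I*√2 (k = √(0*(-1) - 2) = √(0 - 2) = √(-2) = I*√2 ≈ 1.4142*I)
(k + C(-7))² = (I*√2 - 2*(-7))² = (I*√2 + 14)² = (14 + I*√2)²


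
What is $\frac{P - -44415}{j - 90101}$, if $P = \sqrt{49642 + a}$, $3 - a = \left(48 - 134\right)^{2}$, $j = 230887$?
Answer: $\frac{44415}{140786} + \frac{\sqrt{42249}}{140786} \approx 0.31694$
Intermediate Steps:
$a = -7393$ ($a = 3 - \left(48 - 134\right)^{2} = 3 - \left(-86\right)^{2} = 3 - 7396 = -7393$)
$P = \sqrt{42249}$ ($P = \sqrt{49642 - 7393} = \sqrt{42249} \approx 205.55$)
$\frac{P - -44415}{j - 90101} = \frac{\sqrt{42249} - -44415}{230887 - 90101} = \frac{\sqrt{42249} + 44415}{140786} = \left(44415 + \sqrt{42249}\right) \frac{1}{140786} = \frac{44415}{140786} + \frac{\sqrt{42249}}{140786}$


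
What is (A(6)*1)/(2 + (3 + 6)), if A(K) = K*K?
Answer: 36/11 ≈ 3.2727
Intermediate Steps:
A(K) = K**2
(A(6)*1)/(2 + (3 + 6)) = (6**2*1)/(2 + (3 + 6)) = (36*1)/(2 + 9) = 36/11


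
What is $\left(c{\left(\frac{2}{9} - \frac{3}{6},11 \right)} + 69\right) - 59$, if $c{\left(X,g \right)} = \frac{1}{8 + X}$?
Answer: $\frac{1408}{139} \approx 10.13$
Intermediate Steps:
$\left(c{\left(\frac{2}{9} - \frac{3}{6},11 \right)} + 69\right) - 59 = \left(\frac{1}{8 + \left(\frac{2}{9} - \frac{3}{6}\right)} + 69\right) - 59 = \left(\frac{1}{8 + \left(2 \cdot \frac{1}{9} - \frac{1}{2}\right)} + 69\right) - 59 = \left(\frac{1}{8 + \left(\frac{2}{9} - \frac{1}{2}\right)} + 69\right) - 59 = \left(\frac{1}{8 - \frac{5}{18}} + 69\right) - 59 = \left(\frac{1}{\frac{139}{18}} + 69\right) - 59 = \left(\frac{18}{139} + 69\right) - 59 = \frac{9609}{139} - 59 = \frac{1408}{139}$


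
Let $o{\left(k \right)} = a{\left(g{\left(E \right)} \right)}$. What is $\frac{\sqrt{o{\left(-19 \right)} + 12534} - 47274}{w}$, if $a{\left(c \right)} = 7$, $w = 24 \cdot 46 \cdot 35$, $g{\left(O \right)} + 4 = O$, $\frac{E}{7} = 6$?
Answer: $- \frac{7879}{6440} + \frac{\sqrt{12541}}{38640} \approx -1.2205$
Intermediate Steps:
$E = 42$ ($E = 7 \cdot 6 = 42$)
$g{\left(O \right)} = -4 + O$
$w = 38640$ ($w = 1104 \cdot 35 = 38640$)
$o{\left(k \right)} = 7$
$\frac{\sqrt{o{\left(-19 \right)} + 12534} - 47274}{w} = \frac{\sqrt{7 + 12534} - 47274}{38640} = \left(\sqrt{12541} - 47274\right) \frac{1}{38640} = \left(-47274 + \sqrt{12541}\right) \frac{1}{38640} = - \frac{7879}{6440} + \frac{\sqrt{12541}}{38640}$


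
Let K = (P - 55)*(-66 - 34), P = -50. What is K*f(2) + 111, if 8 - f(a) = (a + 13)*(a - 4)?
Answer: 399111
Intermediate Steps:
K = 10500 (K = (-50 - 55)*(-66 - 34) = -105*(-100) = 10500)
f(a) = 8 - (-4 + a)*(13 + a) (f(a) = 8 - (a + 13)*(a - 4) = 8 - (13 + a)*(-4 + a) = 8 - (-4 + a)*(13 + a))
K*f(2) + 111 = 10500*(60 - 1*2² - 9*2) + 111 = 10500*(60 - 1*4 - 18) + 111 = 10500*(60 - 4 - 18) + 111 = 10500*38 + 111 = 399000 + 111 = 399111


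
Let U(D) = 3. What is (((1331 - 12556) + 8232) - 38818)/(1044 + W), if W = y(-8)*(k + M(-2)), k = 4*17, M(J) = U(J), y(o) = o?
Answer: -5973/68 ≈ -87.838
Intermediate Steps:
M(J) = 3
k = 68
W = -568 (W = -8*(68 + 3) = -8*71 = -568)
(((1331 - 12556) + 8232) - 38818)/(1044 + W) = (((1331 - 12556) + 8232) - 38818)/(1044 - 568) = ((-11225 + 8232) - 38818)/476 = (-2993 - 38818)*(1/476) = -41811*1/476 = -5973/68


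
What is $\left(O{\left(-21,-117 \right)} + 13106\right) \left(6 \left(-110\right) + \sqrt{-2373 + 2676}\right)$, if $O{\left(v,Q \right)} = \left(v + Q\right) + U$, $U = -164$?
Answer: $-8450640 + 12804 \sqrt{303} \approx -8.2278 \cdot 10^{6}$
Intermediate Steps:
$O{\left(v,Q \right)} = -164 + Q + v$ ($O{\left(v,Q \right)} = \left(v + Q\right) - 164 = \left(Q + v\right) - 164 = -164 + Q + v$)
$\left(O{\left(-21,-117 \right)} + 13106\right) \left(6 \left(-110\right) + \sqrt{-2373 + 2676}\right) = \left(\left(-164 - 117 - 21\right) + 13106\right) \left(6 \left(-110\right) + \sqrt{-2373 + 2676}\right) = \left(-302 + 13106\right) \left(-660 + \sqrt{303}\right) = 12804 \left(-660 + \sqrt{303}\right) = -8450640 + 12804 \sqrt{303}$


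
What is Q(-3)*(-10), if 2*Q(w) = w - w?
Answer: 0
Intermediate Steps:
Q(w) = 0 (Q(w) = (w - w)/2 = (½)*0 = 0)
Q(-3)*(-10) = 0*(-10) = 0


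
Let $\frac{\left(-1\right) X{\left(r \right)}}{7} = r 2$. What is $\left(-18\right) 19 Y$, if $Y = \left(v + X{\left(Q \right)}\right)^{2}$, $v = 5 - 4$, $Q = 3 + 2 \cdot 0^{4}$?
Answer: $-574902$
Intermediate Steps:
$Q = 3$ ($Q = 3 + 2 \cdot 0 = 3 + 0 = 3$)
$v = 1$
$X{\left(r \right)} = - 14 r$ ($X{\left(r \right)} = - 7 r 2 = - 7 \cdot 2 r = - 14 r$)
$Y = 1681$ ($Y = \left(1 - 42\right)^{2} = \left(-41\right)^{2} = 1681$)
$\left(-18\right) 19 Y = \left(-18\right) 19 \cdot 1681 = \left(-342\right) 1681 = -574902$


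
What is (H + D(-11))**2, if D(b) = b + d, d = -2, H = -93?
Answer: 11236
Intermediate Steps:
D(b) = -2 + b (D(b) = b - 2 = -2 + b)
(H + D(-11))**2 = (-93 + (-2 - 11))**2 = (-93 - 13)**2 = (-106)**2 = 11236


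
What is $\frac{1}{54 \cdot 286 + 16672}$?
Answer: $\frac{1}{32116} \approx 3.1137 \cdot 10^{-5}$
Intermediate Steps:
$\frac{1}{54 \cdot 286 + 16672} = \frac{1}{15444 + 16672} = \frac{1}{32116}$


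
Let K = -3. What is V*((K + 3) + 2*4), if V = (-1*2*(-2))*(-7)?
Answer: -224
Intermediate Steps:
V = -28 (V = -2*(-2)*(-7) = 4*(-7) = -28)
V*((K + 3) + 2*4) = -28*((-3 + 3) + 2*4) = -28*(0 + 8) = -28*8 = -224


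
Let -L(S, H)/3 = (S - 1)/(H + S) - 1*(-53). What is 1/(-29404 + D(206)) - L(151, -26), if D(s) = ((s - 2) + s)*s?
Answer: 44760533/275280 ≈ 162.60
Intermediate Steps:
L(S, H) = -159 - 3*(-1 + S)/(H + S) (L(S, H) = -3*((S - 1)/(H + S) - 1*(-53)) = -3*((-1 + S)/(H + S) + 53) = -3*(53 + (-1 + S)/(H + S)) = -159 - 3*(-1 + S)/(H + S))
D(s) = s*(-2 + 2*s) (D(s) = ((-2 + s) + s)*s = (-2 + 2*s)*s = s*(-2 + 2*s))
1/(-29404 + D(206)) - L(151, -26) = 1/(-29404 + 2*206*(-1 + 206)) - 3*(1 - 54*151 - 53*(-26))/(-26 + 151) = 1/(-29404 + 2*206*205) - 3*(1 - 8154 + 1378)/125 = 1/(-29404 + 84460) - 3*(-6775)/125 = 1/55056 - 1*(-813/5) = 1/55056 + 813/5 = 44760533/275280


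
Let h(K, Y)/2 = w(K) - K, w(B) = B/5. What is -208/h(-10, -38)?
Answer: -13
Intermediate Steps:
w(B) = B/5 (w(B) = B*(⅕) = B/5)
h(K, Y) = -8*K/5 (h(K, Y) = 2*(K/5 - K) = 2*(-4*K/5) = -8*K/5)
-208/h(-10, -38) = -208/((-8/5*(-10))) = -208/16 = -208*1/16 = -13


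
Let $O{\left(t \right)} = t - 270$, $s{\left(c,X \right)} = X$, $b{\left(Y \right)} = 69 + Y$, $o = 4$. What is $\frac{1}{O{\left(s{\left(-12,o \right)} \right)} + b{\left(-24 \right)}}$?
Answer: $- \frac{1}{221} \approx -0.0045249$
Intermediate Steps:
$O{\left(t \right)} = -270 + t$
$\frac{1}{O{\left(s{\left(-12,o \right)} \right)} + b{\left(-24 \right)}} = \frac{1}{\left(-270 + 4\right) + \left(69 - 24\right)} = \frac{1}{-266 + 45} = \frac{1}{-221} = - \frac{1}{221}$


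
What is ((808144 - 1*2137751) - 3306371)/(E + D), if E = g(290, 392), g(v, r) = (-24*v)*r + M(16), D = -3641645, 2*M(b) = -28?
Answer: 4635978/6369979 ≈ 0.72779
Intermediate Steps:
M(b) = -14 (M(b) = (½)*(-28) = -14)
g(v, r) = -14 - 24*r*v (g(v, r) = (-24*v)*r - 14 = -24*r*v - 14 = -14 - 24*r*v)
E = -2728334 (E = -14 - 24*392*290 = -14 - 2728320 = -2728334)
((808144 - 1*2137751) - 3306371)/(E + D) = ((808144 - 1*2137751) - 3306371)/(-2728334 - 3641645) = ((808144 - 2137751) - 3306371)/(-6369979) = (-1329607 - 3306371)*(-1/6369979) = -4635978*(-1/6369979) = 4635978/6369979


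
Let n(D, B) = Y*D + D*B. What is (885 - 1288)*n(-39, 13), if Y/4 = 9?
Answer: 770133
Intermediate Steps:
Y = 36 (Y = 4*9 = 36)
n(D, B) = 36*D + B*D (n(D, B) = 36*D + D*B = 36*D + B*D)
(885 - 1288)*n(-39, 13) = (885 - 1288)*(-39*(36 + 13)) = -(-15717)*49 = -403*(-1911) = 770133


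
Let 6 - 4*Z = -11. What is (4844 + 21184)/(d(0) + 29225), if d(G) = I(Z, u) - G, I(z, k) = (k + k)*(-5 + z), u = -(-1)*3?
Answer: 52056/58441 ≈ 0.89074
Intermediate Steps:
Z = 17/4 (Z = 3/2 - ¼*(-11) = 3/2 + 11/4 = 17/4 ≈ 4.2500)
u = 3 (u = -1*(-3) = 3)
I(z, k) = 2*k*(-5 + z) (I(z, k) = (2*k)*(-5 + z) = 2*k*(-5 + z))
d(G) = -9/2 - G (d(G) = 2*3*(-5 + 17/4) - G = 2*3*(-¾) - G = -9/2 - G)
(4844 + 21184)/(d(0) + 29225) = (4844 + 21184)/((-9/2 - 1*0) + 29225) = 26028/((-9/2 + 0) + 29225) = 26028/(-9/2 + 29225) = 26028/(58441/2) = 26028*(2/58441) = 52056/58441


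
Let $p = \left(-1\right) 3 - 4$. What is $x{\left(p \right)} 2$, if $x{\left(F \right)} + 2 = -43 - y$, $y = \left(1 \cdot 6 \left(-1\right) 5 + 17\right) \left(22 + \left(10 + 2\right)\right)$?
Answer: $794$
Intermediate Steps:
$p = -7$ ($p = -3 - 4 = -7$)
$y = -442$ ($y = \left(6 \left(-1\right) 5 + 17\right) \left(22 + 12\right) = \left(\left(-6\right) 5 + 17\right) 34 = \left(-30 + 17\right) 34 = \left(-13\right) 34 = -442$)
$x{\left(F \right)} = 397$ ($x{\left(F \right)} = -2 - -399 = -2 + \left(-43 + 442\right) = -2 + 399 = 397$)
$x{\left(p \right)} 2 = 397 \cdot 2 = 794$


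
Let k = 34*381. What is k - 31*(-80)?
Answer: 15434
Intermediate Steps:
k = 12954
k - 31*(-80) = 12954 - 31*(-80) = 12954 - 1*(-2480) = 12954 + 2480 = 15434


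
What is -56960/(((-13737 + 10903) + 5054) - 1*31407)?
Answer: 56960/29187 ≈ 1.9516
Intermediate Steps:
-56960/(((-13737 + 10903) + 5054) - 1*31407) = -56960/((-2834 + 5054) - 31407) = -56960/(2220 - 31407) = -56960/(-29187) = -56960*(-1/29187) = 56960/29187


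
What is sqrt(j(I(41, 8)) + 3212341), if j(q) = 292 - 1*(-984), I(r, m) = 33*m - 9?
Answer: sqrt(3213617) ≈ 1792.7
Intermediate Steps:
I(r, m) = -9 + 33*m
j(q) = 1276 (j(q) = 292 + 984 = 1276)
sqrt(j(I(41, 8)) + 3212341) = sqrt(1276 + 3212341) = sqrt(3213617)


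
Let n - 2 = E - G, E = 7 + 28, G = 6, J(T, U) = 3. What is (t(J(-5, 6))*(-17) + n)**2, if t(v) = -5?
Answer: 13456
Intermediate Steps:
E = 35
n = 31 (n = 2 + (35 - 1*6) = 2 + (35 - 6) = 2 + 29 = 31)
(t(J(-5, 6))*(-17) + n)**2 = (-5*(-17) + 31)**2 = (85 + 31)**2 = 116**2 = 13456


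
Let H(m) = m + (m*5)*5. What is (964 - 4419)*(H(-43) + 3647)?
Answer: -8737695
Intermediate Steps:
H(m) = 26*m (H(m) = m + (5*m)*5 = m + 25*m = 26*m)
(964 - 4419)*(H(-43) + 3647) = (964 - 4419)*(26*(-43) + 3647) = -3455*(-1118 + 3647) = -3455*2529 = -8737695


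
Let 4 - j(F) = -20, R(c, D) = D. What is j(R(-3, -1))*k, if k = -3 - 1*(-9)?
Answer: 144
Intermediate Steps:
j(F) = 24 (j(F) = 4 - 1*(-20) = 4 + 20 = 24)
k = 6 (k = -3 + 9 = 6)
j(R(-3, -1))*k = 24*6 = 144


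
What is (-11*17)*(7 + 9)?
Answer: -2992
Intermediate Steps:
(-11*17)*(7 + 9) = -187*16 = -2992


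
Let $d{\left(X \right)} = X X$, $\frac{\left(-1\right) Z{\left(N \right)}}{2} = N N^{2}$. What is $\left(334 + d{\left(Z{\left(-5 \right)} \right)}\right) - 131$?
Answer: $62703$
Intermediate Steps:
$Z{\left(N \right)} = - 2 N^{3}$ ($Z{\left(N \right)} = - 2 N N^{2} = - 2 N^{3}$)
$d{\left(X \right)} = X^{2}$
$\left(334 + d{\left(Z{\left(-5 \right)} \right)}\right) - 131 = \left(334 + \left(- 2 \left(-5\right)^{3}\right)^{2}\right) - 131 = \left(334 + \left(\left(-2\right) \left(-125\right)\right)^{2}\right) - 131 = \left(334 + 250^{2}\right) - 131 = \left(334 + 62500\right) - 131 = 62834 - 131 = 62703$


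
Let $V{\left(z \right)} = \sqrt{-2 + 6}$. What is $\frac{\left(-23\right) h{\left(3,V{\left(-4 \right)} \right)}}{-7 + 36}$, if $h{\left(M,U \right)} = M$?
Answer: $- \frac{69}{29} \approx -2.3793$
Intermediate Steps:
$V{\left(z \right)} = 2$ ($V{\left(z \right)} = \sqrt{4} = 2$)
$\frac{\left(-23\right) h{\left(3,V{\left(-4 \right)} \right)}}{-7 + 36} = \frac{\left(-23\right) 3}{-7 + 36} = - \frac{69}{29}$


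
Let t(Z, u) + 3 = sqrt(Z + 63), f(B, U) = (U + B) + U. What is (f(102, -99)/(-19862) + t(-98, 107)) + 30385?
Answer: 301723690/9931 + I*sqrt(35) ≈ 30382.0 + 5.9161*I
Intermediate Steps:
f(B, U) = B + 2*U (f(B, U) = (B + U) + U = B + 2*U)
t(Z, u) = -3 + sqrt(63 + Z) (t(Z, u) = -3 + sqrt(Z + 63) = -3 + sqrt(63 + Z))
(f(102, -99)/(-19862) + t(-98, 107)) + 30385 = ((102 + 2*(-99))/(-19862) + (-3 + sqrt(63 - 98))) + 30385 = ((102 - 198)*(-1/19862) + (-3 + sqrt(-35))) + 30385 = (-96*(-1/19862) + (-3 + I*sqrt(35))) + 30385 = (48/9931 + (-3 + I*sqrt(35))) + 30385 = (-29745/9931 + I*sqrt(35)) + 30385 = 301723690/9931 + I*sqrt(35)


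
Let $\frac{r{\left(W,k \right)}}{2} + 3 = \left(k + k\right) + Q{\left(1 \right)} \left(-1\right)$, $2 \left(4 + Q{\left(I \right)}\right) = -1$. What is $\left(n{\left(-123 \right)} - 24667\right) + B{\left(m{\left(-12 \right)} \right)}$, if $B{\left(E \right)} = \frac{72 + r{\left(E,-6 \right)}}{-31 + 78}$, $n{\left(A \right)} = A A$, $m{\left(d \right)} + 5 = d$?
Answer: $- \frac{448235}{47} \approx -9536.9$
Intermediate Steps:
$m{\left(d \right)} = -5 + d$
$Q{\left(I \right)} = - \frac{9}{2}$ ($Q{\left(I \right)} = -4 + \frac{1}{2} \left(-1\right) = -4 - \frac{1}{2} = - \frac{9}{2}$)
$n{\left(A \right)} = A^{2}$
$r{\left(W,k \right)} = 3 + 4 k$ ($r{\left(W,k \right)} = -6 + 2 \left(\left(k + k\right) - - \frac{9}{2}\right) = -6 + 2 \left(2 k + \frac{9}{2}\right) = -6 + 2 \left(\frac{9}{2} + 2 k\right) = -6 + \left(9 + 4 k\right) = 3 + 4 k$)
$B{\left(E \right)} = \frac{51}{47}$ ($B{\left(E \right)} = \frac{72 + \left(3 + 4 \left(-6\right)\right)}{-31 + 78} = \frac{72 + \left(3 - 24\right)}{47} = \left(72 - 21\right) \frac{1}{47} = 51 \cdot \frac{1}{47} = \frac{51}{47}$)
$\left(n{\left(-123 \right)} - 24667\right) + B{\left(m{\left(-12 \right)} \right)} = \left(\left(-123\right)^{2} - 24667\right) + \frac{51}{47} = \left(15129 - 24667\right) + \frac{51}{47} = -9538 + \frac{51}{47} = - \frac{448235}{47}$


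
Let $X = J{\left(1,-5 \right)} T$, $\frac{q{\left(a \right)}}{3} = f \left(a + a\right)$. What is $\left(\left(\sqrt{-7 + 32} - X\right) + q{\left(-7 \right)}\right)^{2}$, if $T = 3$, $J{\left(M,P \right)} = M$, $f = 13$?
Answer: $295936$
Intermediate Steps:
$q{\left(a \right)} = 78 a$ ($q{\left(a \right)} = 3 \cdot 13 \left(a + a\right) = 3 \cdot 13 \cdot 2 a = 3 \cdot 26 a = 78 a$)
$X = 3$ ($X = 1 \cdot 3 = 3$)
$\left(\left(\sqrt{-7 + 32} - X\right) + q{\left(-7 \right)}\right)^{2} = \left(\left(\sqrt{-7 + 32} - 3\right) + 78 \left(-7\right)\right)^{2} = \left(\left(\sqrt{25} - 3\right) - 546\right)^{2} = \left(\left(5 - 3\right) - 546\right)^{2} = \left(2 - 546\right)^{2} = \left(-544\right)^{2} = 295936$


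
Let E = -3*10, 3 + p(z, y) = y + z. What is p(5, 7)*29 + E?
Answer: 231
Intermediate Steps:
p(z, y) = -3 + y + z (p(z, y) = -3 + (y + z) = -3 + y + z)
E = -30
p(5, 7)*29 + E = (-3 + 7 + 5)*29 - 30 = 9*29 - 30 = 261 - 30 = 231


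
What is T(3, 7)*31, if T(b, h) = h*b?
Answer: 651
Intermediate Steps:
T(b, h) = b*h
T(3, 7)*31 = (3*7)*31 = 21*31 = 651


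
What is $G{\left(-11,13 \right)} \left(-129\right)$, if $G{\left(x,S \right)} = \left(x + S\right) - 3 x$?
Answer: $-4515$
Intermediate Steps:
$G{\left(x,S \right)} = S - 2 x$ ($G{\left(x,S \right)} = \left(S + x\right) - 3 x = S - 2 x$)
$G{\left(-11,13 \right)} \left(-129\right) = \left(13 - -22\right) \left(-129\right) = \left(13 + 22\right) \left(-129\right) = 35 \left(-129\right) = -4515$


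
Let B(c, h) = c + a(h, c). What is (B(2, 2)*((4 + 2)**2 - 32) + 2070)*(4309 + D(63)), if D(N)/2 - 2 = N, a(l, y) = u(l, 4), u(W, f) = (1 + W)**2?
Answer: 9384046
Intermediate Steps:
a(l, y) = (1 + l)**2
D(N) = 4 + 2*N
B(c, h) = c + (1 + h)**2
(B(2, 2)*((4 + 2)**2 - 32) + 2070)*(4309 + D(63)) = ((2 + (1 + 2)**2)*((4 + 2)**2 - 32) + 2070)*(4309 + (4 + 2*63)) = ((2 + 3**2)*(6**2 - 32) + 2070)*(4309 + (4 + 126)) = ((2 + 9)*(36 - 32) + 2070)*(4309 + 130) = (11*4 + 2070)*4439 = (44 + 2070)*4439 = 2114*4439 = 9384046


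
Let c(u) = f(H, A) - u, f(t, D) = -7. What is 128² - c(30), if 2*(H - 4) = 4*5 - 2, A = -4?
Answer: 16421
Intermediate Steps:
H = 13 (H = 4 + (4*5 - 2)/2 = 4 + (20 - 2)/2 = 4 + (½)*18 = 4 + 9 = 13)
c(u) = -7 - u
128² - c(30) = 128² - (-7 - 1*30) = 16384 - (-7 - 30) = 16384 - 1*(-37) = 16384 + 37 = 16421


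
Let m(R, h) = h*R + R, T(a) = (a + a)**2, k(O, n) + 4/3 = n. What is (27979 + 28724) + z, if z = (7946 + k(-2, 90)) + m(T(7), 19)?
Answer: 205973/3 ≈ 68658.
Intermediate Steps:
k(O, n) = -4/3 + n
T(a) = 4*a**2 (T(a) = (2*a)**2 = 4*a**2)
m(R, h) = R + R*h (m(R, h) = R*h + R = R + R*h)
z = 35864/3 (z = (7946 + (-4/3 + 90)) + (4*7**2)*(1 + 19) = (7946 + 266/3) + (4*49)*20 = 24104/3 + 196*20 = 24104/3 + 3920 = 35864/3 ≈ 11955.)
(27979 + 28724) + z = (27979 + 28724) + 35864/3 = 56703 + 35864/3 = 205973/3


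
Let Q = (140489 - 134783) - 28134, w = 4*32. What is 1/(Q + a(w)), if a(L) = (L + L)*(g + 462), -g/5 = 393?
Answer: -1/407196 ≈ -2.4558e-6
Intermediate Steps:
g = -1965 (g = -5*393 = -1965)
w = 128
a(L) = -3006*L (a(L) = (L + L)*(-1965 + 462) = (2*L)*(-1503) = -3006*L)
Q = -22428 (Q = 5706 - 28134 = -22428)
1/(Q + a(w)) = 1/(-22428 - 3006*128) = 1/(-22428 - 384768) = 1/(-407196) = -1/407196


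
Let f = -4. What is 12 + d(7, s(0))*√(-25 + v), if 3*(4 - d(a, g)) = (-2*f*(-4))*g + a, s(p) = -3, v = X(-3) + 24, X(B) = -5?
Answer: 12 - 91*I*√6/3 ≈ 12.0 - 74.301*I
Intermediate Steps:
v = 19 (v = -5 + 24 = 19)
d(a, g) = 4 - a/3 + 32*g/3 (d(a, g) = 4 - ((-2*(-4)*(-4))*g + a)/3 = 4 - ((8*(-4))*g + a)/3 = 4 - (-32*g + a)/3 = 4 - (a - 32*g)/3 = 4 + (-a/3 + 32*g/3) = 4 - a/3 + 32*g/3)
12 + d(7, s(0))*√(-25 + v) = 12 + (4 - ⅓*7 + (32/3)*(-3))*√(-25 + 19) = 12 + (4 - 7/3 - 32)*√(-6) = 12 - 91*I*√6/3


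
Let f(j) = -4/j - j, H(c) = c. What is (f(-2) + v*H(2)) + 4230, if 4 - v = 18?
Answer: 4206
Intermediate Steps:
v = -14 (v = 4 - 1*18 = 4 - 18 = -14)
f(j) = -j - 4/j
(f(-2) + v*H(2)) + 4230 = ((-1*(-2) - 4/(-2)) - 14*2) + 4230 = ((2 - 4*(-1/2)) - 28) + 4230 = ((2 + 2) - 28) + 4230 = (4 - 28) + 4230 = -24 + 4230 = 4206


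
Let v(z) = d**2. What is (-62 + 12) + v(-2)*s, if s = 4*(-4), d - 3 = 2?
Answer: -450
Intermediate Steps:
d = 5 (d = 3 + 2 = 5)
v(z) = 25 (v(z) = 5**2 = 25)
s = -16
(-62 + 12) + v(-2)*s = (-62 + 12) + 25*(-16) = -50 - 400 = -450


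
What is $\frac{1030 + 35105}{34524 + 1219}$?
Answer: $\frac{36135}{35743} \approx 1.011$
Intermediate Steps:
$\frac{1030 + 35105}{34524 + 1219} = \frac{36135}{35743}$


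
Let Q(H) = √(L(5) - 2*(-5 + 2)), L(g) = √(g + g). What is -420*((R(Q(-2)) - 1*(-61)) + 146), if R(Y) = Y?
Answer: -86940 - 420*√(6 + √10) ≈ -88211.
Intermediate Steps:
L(g) = √2*√g (L(g) = √(2*g) = √2*√g)
Q(H) = √(6 + √10) (Q(H) = √(√2*√5 - 2*(-5 + 2)) = √(√10 - 2*(-3)) = √(√10 + 6) = √(6 + √10))
-420*((R(Q(-2)) - 1*(-61)) + 146) = -420*((√(6 + √10) - 1*(-61)) + 146) = -420*((√(6 + √10) + 61) + 146) = -420*((61 + √(6 + √10)) + 146) = -420*(207 + √(6 + √10)) = -86940 - 420*√(6 + √10)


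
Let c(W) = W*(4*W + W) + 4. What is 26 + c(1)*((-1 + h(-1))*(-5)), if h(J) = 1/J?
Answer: 116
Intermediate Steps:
h(J) = 1/J
c(W) = 4 + 5*W² (c(W) = W*(5*W) + 4 = 5*W² + 4 = 4 + 5*W²)
26 + c(1)*((-1 + h(-1))*(-5)) = 26 + (4 + 5*1²)*((-1 + 1/(-1))*(-5)) = 26 + (4 + 5*1)*((-1 - 1)*(-5)) = 26 + (4 + 5)*(-2*(-5)) = 26 + 9*10 = 26 + 90 = 116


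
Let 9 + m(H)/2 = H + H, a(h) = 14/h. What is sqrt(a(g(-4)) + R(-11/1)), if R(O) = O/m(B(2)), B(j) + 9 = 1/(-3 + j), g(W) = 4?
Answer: sqrt(3103)/29 ≈ 1.9208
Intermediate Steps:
B(j) = -9 + 1/(-3 + j)
m(H) = -18 + 4*H (m(H) = -18 + 2*(H + H) = -18 + 2*(2*H) = -18 + 4*H)
R(O) = -O/58 (R(O) = O/(-18 + 4*((28 - 9*2)/(-3 + 2))) = O/(-18 + 4*((28 - 18)/(-1))) = O/(-18 + 4*(-1*10)) = O/(-18 + 4*(-10)) = O/(-18 - 40) = O/(-58) = O*(-1/58) = -O/58)
sqrt(a(g(-4)) + R(-11/1)) = sqrt(14/4 - (-11)/(58*1)) = sqrt(14*(1/4) - (-11)/58) = sqrt(7/2 - 1/58*(-11)) = sqrt(7/2 + 11/58) = sqrt(107/29) = sqrt(3103)/29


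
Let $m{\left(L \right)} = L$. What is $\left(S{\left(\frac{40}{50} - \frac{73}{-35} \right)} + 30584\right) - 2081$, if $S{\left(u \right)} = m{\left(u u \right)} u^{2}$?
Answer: $\frac{42876374776}{1500625} \approx 28572.0$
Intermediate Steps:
$S{\left(u \right)} = u^{4}$ ($S{\left(u \right)} = u u u^{2} = u^{2} u^{2} = u^{4}$)
$\left(S{\left(\frac{40}{50} - \frac{73}{-35} \right)} + 30584\right) - 2081 = \left(\left(\frac{40}{50} - \frac{73}{-35}\right)^{4} + 30584\right) - 2081 = \left(\left(40 \cdot \frac{1}{50} - - \frac{73}{35}\right)^{4} + 30584\right) - 2081 = \left(\left(\frac{4}{5} + \frac{73}{35}\right)^{4} + 30584\right) - 2081 = \left(\left(\frac{101}{35}\right)^{4} + 30584\right) - 2081 = \left(\frac{104060401}{1500625} + 30584\right) - 2081 = \frac{45999175401}{1500625} - 2081 = \frac{42876374776}{1500625}$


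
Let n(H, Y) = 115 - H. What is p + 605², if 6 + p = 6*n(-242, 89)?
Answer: 368161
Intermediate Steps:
p = 2136 (p = -6 + 6*(115 - 1*(-242)) = -6 + 6*(115 + 242) = -6 + 6*357 = -6 + 2142 = 2136)
p + 605² = 2136 + 605² = 2136 + 366025 = 368161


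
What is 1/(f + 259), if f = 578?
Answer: 1/837 ≈ 0.0011947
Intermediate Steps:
1/(f + 259) = 1/(578 + 259) = 1/837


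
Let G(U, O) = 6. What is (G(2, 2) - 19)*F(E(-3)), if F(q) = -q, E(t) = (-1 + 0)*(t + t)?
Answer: 78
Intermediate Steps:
E(t) = -2*t
(G(2, 2) - 19)*F(E(-3)) = (6 - 19)*(-(-2)*(-3)) = -(-13)*6 = -13*(-6) = 78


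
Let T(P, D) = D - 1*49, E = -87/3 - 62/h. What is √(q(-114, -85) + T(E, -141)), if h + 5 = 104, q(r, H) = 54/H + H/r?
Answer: I*√17829900390/9690 ≈ 13.78*I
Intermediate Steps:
h = 99 (h = -5 + 104 = 99)
E = -2933/99 (E = -87/3 - 62/99 = -87*⅓ - 62*1/99 = -29 - 62/99 = -2933/99 ≈ -29.626)
T(P, D) = -49 + D (T(P, D) = D - 49 = -49 + D)
√(q(-114, -85) + T(E, -141)) = √((54/(-85) - 85/(-114)) + (-49 - 141)) = √((54*(-1/85) - 85*(-1/114)) - 190) = √((-54/85 + 85/114) - 190) = √(1069/9690 - 190) = √(-1840031/9690) = I*√17829900390/9690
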